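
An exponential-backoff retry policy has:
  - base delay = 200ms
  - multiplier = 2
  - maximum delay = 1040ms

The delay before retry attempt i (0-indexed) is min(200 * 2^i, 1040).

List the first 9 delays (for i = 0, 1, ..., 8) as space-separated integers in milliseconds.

Computing each delay:
  i=0: min(200*2^0, 1040) = 200
  i=1: min(200*2^1, 1040) = 400
  i=2: min(200*2^2, 1040) = 800
  i=3: min(200*2^3, 1040) = 1040
  i=4: min(200*2^4, 1040) = 1040
  i=5: min(200*2^5, 1040) = 1040
  i=6: min(200*2^6, 1040) = 1040
  i=7: min(200*2^7, 1040) = 1040
  i=8: min(200*2^8, 1040) = 1040

Answer: 200 400 800 1040 1040 1040 1040 1040 1040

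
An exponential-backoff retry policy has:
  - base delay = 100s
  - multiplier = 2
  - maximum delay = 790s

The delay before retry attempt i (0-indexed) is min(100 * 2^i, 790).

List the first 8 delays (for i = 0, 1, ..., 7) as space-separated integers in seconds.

Answer: 100 200 400 790 790 790 790 790

Derivation:
Computing each delay:
  i=0: min(100*2^0, 790) = 100
  i=1: min(100*2^1, 790) = 200
  i=2: min(100*2^2, 790) = 400
  i=3: min(100*2^3, 790) = 790
  i=4: min(100*2^4, 790) = 790
  i=5: min(100*2^5, 790) = 790
  i=6: min(100*2^6, 790) = 790
  i=7: min(100*2^7, 790) = 790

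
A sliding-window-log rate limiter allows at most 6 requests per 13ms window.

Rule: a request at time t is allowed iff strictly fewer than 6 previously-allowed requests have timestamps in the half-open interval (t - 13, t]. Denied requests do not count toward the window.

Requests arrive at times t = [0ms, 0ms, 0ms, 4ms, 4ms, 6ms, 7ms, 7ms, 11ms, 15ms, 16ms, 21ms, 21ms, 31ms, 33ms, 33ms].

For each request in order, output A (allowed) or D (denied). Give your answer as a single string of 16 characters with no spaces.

Answer: AAAAAADDDAAAAAAA

Derivation:
Tracking allowed requests in the window:
  req#1 t=0ms: ALLOW
  req#2 t=0ms: ALLOW
  req#3 t=0ms: ALLOW
  req#4 t=4ms: ALLOW
  req#5 t=4ms: ALLOW
  req#6 t=6ms: ALLOW
  req#7 t=7ms: DENY
  req#8 t=7ms: DENY
  req#9 t=11ms: DENY
  req#10 t=15ms: ALLOW
  req#11 t=16ms: ALLOW
  req#12 t=21ms: ALLOW
  req#13 t=21ms: ALLOW
  req#14 t=31ms: ALLOW
  req#15 t=33ms: ALLOW
  req#16 t=33ms: ALLOW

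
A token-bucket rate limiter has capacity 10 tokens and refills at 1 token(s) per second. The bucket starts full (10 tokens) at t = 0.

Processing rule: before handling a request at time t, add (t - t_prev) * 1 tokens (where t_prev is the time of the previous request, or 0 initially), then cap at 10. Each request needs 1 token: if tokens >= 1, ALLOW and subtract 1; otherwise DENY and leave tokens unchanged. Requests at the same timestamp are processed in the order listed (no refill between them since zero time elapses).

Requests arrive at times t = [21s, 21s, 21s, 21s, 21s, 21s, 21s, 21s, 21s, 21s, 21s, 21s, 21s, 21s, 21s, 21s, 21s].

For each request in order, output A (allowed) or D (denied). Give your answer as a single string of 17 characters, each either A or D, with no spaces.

Simulating step by step:
  req#1 t=21s: ALLOW
  req#2 t=21s: ALLOW
  req#3 t=21s: ALLOW
  req#4 t=21s: ALLOW
  req#5 t=21s: ALLOW
  req#6 t=21s: ALLOW
  req#7 t=21s: ALLOW
  req#8 t=21s: ALLOW
  req#9 t=21s: ALLOW
  req#10 t=21s: ALLOW
  req#11 t=21s: DENY
  req#12 t=21s: DENY
  req#13 t=21s: DENY
  req#14 t=21s: DENY
  req#15 t=21s: DENY
  req#16 t=21s: DENY
  req#17 t=21s: DENY

Answer: AAAAAAAAAADDDDDDD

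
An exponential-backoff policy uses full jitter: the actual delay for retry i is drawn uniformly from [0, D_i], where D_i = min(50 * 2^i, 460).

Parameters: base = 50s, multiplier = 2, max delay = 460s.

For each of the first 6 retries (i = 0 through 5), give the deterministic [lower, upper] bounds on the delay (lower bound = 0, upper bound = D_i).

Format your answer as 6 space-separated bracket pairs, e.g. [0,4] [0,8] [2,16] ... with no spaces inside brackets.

Answer: [0,50] [0,100] [0,200] [0,400] [0,460] [0,460]

Derivation:
Computing bounds per retry:
  i=0: D_i=min(50*2^0,460)=50, bounds=[0,50]
  i=1: D_i=min(50*2^1,460)=100, bounds=[0,100]
  i=2: D_i=min(50*2^2,460)=200, bounds=[0,200]
  i=3: D_i=min(50*2^3,460)=400, bounds=[0,400]
  i=4: D_i=min(50*2^4,460)=460, bounds=[0,460]
  i=5: D_i=min(50*2^5,460)=460, bounds=[0,460]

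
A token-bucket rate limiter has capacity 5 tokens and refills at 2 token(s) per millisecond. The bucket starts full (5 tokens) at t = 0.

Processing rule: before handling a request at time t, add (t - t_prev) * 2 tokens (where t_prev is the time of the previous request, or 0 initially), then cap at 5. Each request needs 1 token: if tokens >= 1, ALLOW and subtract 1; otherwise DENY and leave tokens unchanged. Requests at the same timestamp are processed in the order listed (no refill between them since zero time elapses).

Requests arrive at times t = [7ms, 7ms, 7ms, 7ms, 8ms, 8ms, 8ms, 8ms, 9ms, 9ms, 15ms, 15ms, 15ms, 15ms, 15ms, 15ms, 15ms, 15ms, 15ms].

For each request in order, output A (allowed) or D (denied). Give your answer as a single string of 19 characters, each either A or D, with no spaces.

Answer: AAAAAAADAAAAAAADDDD

Derivation:
Simulating step by step:
  req#1 t=7ms: ALLOW
  req#2 t=7ms: ALLOW
  req#3 t=7ms: ALLOW
  req#4 t=7ms: ALLOW
  req#5 t=8ms: ALLOW
  req#6 t=8ms: ALLOW
  req#7 t=8ms: ALLOW
  req#8 t=8ms: DENY
  req#9 t=9ms: ALLOW
  req#10 t=9ms: ALLOW
  req#11 t=15ms: ALLOW
  req#12 t=15ms: ALLOW
  req#13 t=15ms: ALLOW
  req#14 t=15ms: ALLOW
  req#15 t=15ms: ALLOW
  req#16 t=15ms: DENY
  req#17 t=15ms: DENY
  req#18 t=15ms: DENY
  req#19 t=15ms: DENY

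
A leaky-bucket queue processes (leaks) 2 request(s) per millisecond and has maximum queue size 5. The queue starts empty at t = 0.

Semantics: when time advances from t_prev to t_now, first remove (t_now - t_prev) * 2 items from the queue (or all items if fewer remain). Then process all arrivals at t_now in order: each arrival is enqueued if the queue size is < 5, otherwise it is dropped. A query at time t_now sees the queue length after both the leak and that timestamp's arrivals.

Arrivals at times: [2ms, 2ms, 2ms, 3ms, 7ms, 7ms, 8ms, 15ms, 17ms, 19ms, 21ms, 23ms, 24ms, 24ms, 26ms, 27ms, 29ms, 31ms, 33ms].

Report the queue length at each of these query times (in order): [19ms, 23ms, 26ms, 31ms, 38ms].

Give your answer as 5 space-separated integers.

Queue lengths at query times:
  query t=19ms: backlog = 1
  query t=23ms: backlog = 1
  query t=26ms: backlog = 1
  query t=31ms: backlog = 1
  query t=38ms: backlog = 0

Answer: 1 1 1 1 0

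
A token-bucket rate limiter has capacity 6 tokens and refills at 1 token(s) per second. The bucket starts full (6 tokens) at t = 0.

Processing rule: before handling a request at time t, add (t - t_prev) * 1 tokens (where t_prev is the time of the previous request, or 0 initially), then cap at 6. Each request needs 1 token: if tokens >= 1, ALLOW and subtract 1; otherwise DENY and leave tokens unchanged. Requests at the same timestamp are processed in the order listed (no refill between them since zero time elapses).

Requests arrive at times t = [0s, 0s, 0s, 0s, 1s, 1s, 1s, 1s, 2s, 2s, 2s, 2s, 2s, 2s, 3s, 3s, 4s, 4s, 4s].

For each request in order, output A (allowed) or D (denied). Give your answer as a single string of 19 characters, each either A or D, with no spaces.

Simulating step by step:
  req#1 t=0s: ALLOW
  req#2 t=0s: ALLOW
  req#3 t=0s: ALLOW
  req#4 t=0s: ALLOW
  req#5 t=1s: ALLOW
  req#6 t=1s: ALLOW
  req#7 t=1s: ALLOW
  req#8 t=1s: DENY
  req#9 t=2s: ALLOW
  req#10 t=2s: DENY
  req#11 t=2s: DENY
  req#12 t=2s: DENY
  req#13 t=2s: DENY
  req#14 t=2s: DENY
  req#15 t=3s: ALLOW
  req#16 t=3s: DENY
  req#17 t=4s: ALLOW
  req#18 t=4s: DENY
  req#19 t=4s: DENY

Answer: AAAAAAADADDDDDADADD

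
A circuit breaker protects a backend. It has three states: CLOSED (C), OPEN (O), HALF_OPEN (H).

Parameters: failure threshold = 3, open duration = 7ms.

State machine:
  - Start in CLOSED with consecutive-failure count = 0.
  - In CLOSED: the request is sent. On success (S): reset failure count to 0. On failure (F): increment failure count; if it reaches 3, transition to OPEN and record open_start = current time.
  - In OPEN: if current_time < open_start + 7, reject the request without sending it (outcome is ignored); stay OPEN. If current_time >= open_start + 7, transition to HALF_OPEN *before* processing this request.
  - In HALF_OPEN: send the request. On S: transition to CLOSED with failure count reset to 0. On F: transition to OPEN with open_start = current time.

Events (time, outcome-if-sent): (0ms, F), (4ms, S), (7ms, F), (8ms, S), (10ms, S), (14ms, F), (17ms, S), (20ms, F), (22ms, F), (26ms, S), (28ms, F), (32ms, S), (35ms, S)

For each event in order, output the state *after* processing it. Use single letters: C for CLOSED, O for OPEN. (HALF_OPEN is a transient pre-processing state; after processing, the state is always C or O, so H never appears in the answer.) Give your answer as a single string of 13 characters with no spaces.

State after each event:
  event#1 t=0ms outcome=F: state=CLOSED
  event#2 t=4ms outcome=S: state=CLOSED
  event#3 t=7ms outcome=F: state=CLOSED
  event#4 t=8ms outcome=S: state=CLOSED
  event#5 t=10ms outcome=S: state=CLOSED
  event#6 t=14ms outcome=F: state=CLOSED
  event#7 t=17ms outcome=S: state=CLOSED
  event#8 t=20ms outcome=F: state=CLOSED
  event#9 t=22ms outcome=F: state=CLOSED
  event#10 t=26ms outcome=S: state=CLOSED
  event#11 t=28ms outcome=F: state=CLOSED
  event#12 t=32ms outcome=S: state=CLOSED
  event#13 t=35ms outcome=S: state=CLOSED

Answer: CCCCCCCCCCCCC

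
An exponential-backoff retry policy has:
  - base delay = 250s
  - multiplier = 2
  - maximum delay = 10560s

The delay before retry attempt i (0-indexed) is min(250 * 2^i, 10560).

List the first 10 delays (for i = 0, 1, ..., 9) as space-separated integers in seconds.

Answer: 250 500 1000 2000 4000 8000 10560 10560 10560 10560

Derivation:
Computing each delay:
  i=0: min(250*2^0, 10560) = 250
  i=1: min(250*2^1, 10560) = 500
  i=2: min(250*2^2, 10560) = 1000
  i=3: min(250*2^3, 10560) = 2000
  i=4: min(250*2^4, 10560) = 4000
  i=5: min(250*2^5, 10560) = 8000
  i=6: min(250*2^6, 10560) = 10560
  i=7: min(250*2^7, 10560) = 10560
  i=8: min(250*2^8, 10560) = 10560
  i=9: min(250*2^9, 10560) = 10560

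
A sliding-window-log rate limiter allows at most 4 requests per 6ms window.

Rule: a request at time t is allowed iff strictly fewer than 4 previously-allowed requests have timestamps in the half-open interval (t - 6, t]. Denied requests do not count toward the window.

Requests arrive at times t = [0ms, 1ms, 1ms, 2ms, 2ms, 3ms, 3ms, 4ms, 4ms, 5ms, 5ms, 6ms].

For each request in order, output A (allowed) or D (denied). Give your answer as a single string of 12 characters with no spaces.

Answer: AAAADDDDDDDA

Derivation:
Tracking allowed requests in the window:
  req#1 t=0ms: ALLOW
  req#2 t=1ms: ALLOW
  req#3 t=1ms: ALLOW
  req#4 t=2ms: ALLOW
  req#5 t=2ms: DENY
  req#6 t=3ms: DENY
  req#7 t=3ms: DENY
  req#8 t=4ms: DENY
  req#9 t=4ms: DENY
  req#10 t=5ms: DENY
  req#11 t=5ms: DENY
  req#12 t=6ms: ALLOW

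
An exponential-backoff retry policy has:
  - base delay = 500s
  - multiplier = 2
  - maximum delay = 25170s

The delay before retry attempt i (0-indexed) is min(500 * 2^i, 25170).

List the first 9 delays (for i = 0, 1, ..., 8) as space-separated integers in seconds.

Answer: 500 1000 2000 4000 8000 16000 25170 25170 25170

Derivation:
Computing each delay:
  i=0: min(500*2^0, 25170) = 500
  i=1: min(500*2^1, 25170) = 1000
  i=2: min(500*2^2, 25170) = 2000
  i=3: min(500*2^3, 25170) = 4000
  i=4: min(500*2^4, 25170) = 8000
  i=5: min(500*2^5, 25170) = 16000
  i=6: min(500*2^6, 25170) = 25170
  i=7: min(500*2^7, 25170) = 25170
  i=8: min(500*2^8, 25170) = 25170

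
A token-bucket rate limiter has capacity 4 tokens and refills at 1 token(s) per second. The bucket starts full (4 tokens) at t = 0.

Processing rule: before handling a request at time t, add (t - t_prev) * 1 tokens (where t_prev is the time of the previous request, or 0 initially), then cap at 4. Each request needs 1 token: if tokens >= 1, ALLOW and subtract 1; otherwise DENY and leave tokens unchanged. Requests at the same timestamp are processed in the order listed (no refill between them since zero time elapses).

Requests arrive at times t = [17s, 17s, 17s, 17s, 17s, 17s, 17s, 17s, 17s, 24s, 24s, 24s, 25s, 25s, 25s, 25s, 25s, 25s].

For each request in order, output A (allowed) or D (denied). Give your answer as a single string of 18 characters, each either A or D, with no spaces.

Simulating step by step:
  req#1 t=17s: ALLOW
  req#2 t=17s: ALLOW
  req#3 t=17s: ALLOW
  req#4 t=17s: ALLOW
  req#5 t=17s: DENY
  req#6 t=17s: DENY
  req#7 t=17s: DENY
  req#8 t=17s: DENY
  req#9 t=17s: DENY
  req#10 t=24s: ALLOW
  req#11 t=24s: ALLOW
  req#12 t=24s: ALLOW
  req#13 t=25s: ALLOW
  req#14 t=25s: ALLOW
  req#15 t=25s: DENY
  req#16 t=25s: DENY
  req#17 t=25s: DENY
  req#18 t=25s: DENY

Answer: AAAADDDDDAAAAADDDD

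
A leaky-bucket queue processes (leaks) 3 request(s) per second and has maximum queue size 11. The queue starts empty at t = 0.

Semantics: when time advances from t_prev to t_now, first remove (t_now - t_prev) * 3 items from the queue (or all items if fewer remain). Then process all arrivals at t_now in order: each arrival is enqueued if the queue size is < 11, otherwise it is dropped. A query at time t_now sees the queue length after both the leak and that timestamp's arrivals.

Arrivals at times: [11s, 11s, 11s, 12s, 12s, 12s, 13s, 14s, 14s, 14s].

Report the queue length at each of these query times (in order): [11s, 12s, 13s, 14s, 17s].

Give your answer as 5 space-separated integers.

Queue lengths at query times:
  query t=11s: backlog = 3
  query t=12s: backlog = 3
  query t=13s: backlog = 1
  query t=14s: backlog = 3
  query t=17s: backlog = 0

Answer: 3 3 1 3 0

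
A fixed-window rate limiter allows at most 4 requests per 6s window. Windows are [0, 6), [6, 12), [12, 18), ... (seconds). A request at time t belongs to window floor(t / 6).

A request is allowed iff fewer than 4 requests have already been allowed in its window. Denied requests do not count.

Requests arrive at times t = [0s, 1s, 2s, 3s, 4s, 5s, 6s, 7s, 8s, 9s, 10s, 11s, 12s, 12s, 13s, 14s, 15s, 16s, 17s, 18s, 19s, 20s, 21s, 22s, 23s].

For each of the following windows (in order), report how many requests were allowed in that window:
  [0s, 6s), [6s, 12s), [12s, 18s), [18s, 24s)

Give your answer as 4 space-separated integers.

Answer: 4 4 4 4

Derivation:
Processing requests:
  req#1 t=0s (window 0): ALLOW
  req#2 t=1s (window 0): ALLOW
  req#3 t=2s (window 0): ALLOW
  req#4 t=3s (window 0): ALLOW
  req#5 t=4s (window 0): DENY
  req#6 t=5s (window 0): DENY
  req#7 t=6s (window 1): ALLOW
  req#8 t=7s (window 1): ALLOW
  req#9 t=8s (window 1): ALLOW
  req#10 t=9s (window 1): ALLOW
  req#11 t=10s (window 1): DENY
  req#12 t=11s (window 1): DENY
  req#13 t=12s (window 2): ALLOW
  req#14 t=12s (window 2): ALLOW
  req#15 t=13s (window 2): ALLOW
  req#16 t=14s (window 2): ALLOW
  req#17 t=15s (window 2): DENY
  req#18 t=16s (window 2): DENY
  req#19 t=17s (window 2): DENY
  req#20 t=18s (window 3): ALLOW
  req#21 t=19s (window 3): ALLOW
  req#22 t=20s (window 3): ALLOW
  req#23 t=21s (window 3): ALLOW
  req#24 t=22s (window 3): DENY
  req#25 t=23s (window 3): DENY

Allowed counts by window: 4 4 4 4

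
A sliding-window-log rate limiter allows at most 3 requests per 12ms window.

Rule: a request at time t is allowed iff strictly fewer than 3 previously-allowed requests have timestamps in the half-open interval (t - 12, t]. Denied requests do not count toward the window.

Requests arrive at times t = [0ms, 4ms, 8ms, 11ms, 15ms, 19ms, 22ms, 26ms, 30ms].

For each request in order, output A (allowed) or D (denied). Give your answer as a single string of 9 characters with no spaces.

Answer: AAADAAADA

Derivation:
Tracking allowed requests in the window:
  req#1 t=0ms: ALLOW
  req#2 t=4ms: ALLOW
  req#3 t=8ms: ALLOW
  req#4 t=11ms: DENY
  req#5 t=15ms: ALLOW
  req#6 t=19ms: ALLOW
  req#7 t=22ms: ALLOW
  req#8 t=26ms: DENY
  req#9 t=30ms: ALLOW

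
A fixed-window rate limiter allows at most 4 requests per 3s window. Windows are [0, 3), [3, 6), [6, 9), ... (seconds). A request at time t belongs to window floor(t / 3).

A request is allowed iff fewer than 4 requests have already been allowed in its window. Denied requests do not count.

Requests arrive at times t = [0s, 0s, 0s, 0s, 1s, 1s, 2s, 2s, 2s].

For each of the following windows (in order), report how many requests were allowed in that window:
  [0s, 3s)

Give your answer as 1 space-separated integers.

Answer: 4

Derivation:
Processing requests:
  req#1 t=0s (window 0): ALLOW
  req#2 t=0s (window 0): ALLOW
  req#3 t=0s (window 0): ALLOW
  req#4 t=0s (window 0): ALLOW
  req#5 t=1s (window 0): DENY
  req#6 t=1s (window 0): DENY
  req#7 t=2s (window 0): DENY
  req#8 t=2s (window 0): DENY
  req#9 t=2s (window 0): DENY

Allowed counts by window: 4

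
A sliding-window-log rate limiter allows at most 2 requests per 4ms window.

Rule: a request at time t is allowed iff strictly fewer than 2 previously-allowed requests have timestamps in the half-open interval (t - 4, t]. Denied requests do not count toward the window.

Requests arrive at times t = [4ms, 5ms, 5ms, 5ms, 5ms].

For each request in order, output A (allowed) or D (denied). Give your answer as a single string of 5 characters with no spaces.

Answer: AADDD

Derivation:
Tracking allowed requests in the window:
  req#1 t=4ms: ALLOW
  req#2 t=5ms: ALLOW
  req#3 t=5ms: DENY
  req#4 t=5ms: DENY
  req#5 t=5ms: DENY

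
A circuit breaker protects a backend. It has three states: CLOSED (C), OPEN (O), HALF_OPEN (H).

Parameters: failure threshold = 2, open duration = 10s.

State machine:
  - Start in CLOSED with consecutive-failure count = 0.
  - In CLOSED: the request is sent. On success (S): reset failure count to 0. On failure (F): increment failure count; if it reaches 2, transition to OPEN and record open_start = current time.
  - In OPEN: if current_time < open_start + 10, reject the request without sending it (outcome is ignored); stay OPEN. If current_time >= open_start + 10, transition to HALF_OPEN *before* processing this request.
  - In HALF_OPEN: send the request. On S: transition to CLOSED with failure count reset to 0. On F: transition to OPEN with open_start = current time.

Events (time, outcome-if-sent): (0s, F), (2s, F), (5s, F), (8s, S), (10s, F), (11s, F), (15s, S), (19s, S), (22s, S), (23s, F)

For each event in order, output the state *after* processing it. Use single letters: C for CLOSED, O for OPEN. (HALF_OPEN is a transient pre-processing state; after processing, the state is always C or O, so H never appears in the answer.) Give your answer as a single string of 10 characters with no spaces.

State after each event:
  event#1 t=0s outcome=F: state=CLOSED
  event#2 t=2s outcome=F: state=OPEN
  event#3 t=5s outcome=F: state=OPEN
  event#4 t=8s outcome=S: state=OPEN
  event#5 t=10s outcome=F: state=OPEN
  event#6 t=11s outcome=F: state=OPEN
  event#7 t=15s outcome=S: state=CLOSED
  event#8 t=19s outcome=S: state=CLOSED
  event#9 t=22s outcome=S: state=CLOSED
  event#10 t=23s outcome=F: state=CLOSED

Answer: COOOOOCCCC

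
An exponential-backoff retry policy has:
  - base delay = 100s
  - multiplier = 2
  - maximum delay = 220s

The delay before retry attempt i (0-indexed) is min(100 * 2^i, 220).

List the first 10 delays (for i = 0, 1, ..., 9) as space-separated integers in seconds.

Answer: 100 200 220 220 220 220 220 220 220 220

Derivation:
Computing each delay:
  i=0: min(100*2^0, 220) = 100
  i=1: min(100*2^1, 220) = 200
  i=2: min(100*2^2, 220) = 220
  i=3: min(100*2^3, 220) = 220
  i=4: min(100*2^4, 220) = 220
  i=5: min(100*2^5, 220) = 220
  i=6: min(100*2^6, 220) = 220
  i=7: min(100*2^7, 220) = 220
  i=8: min(100*2^8, 220) = 220
  i=9: min(100*2^9, 220) = 220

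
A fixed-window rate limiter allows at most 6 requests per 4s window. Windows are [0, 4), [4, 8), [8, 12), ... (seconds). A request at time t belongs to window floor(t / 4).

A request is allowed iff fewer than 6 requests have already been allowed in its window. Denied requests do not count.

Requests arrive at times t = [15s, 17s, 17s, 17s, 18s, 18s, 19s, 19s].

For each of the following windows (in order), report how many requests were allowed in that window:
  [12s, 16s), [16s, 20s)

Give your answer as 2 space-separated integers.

Answer: 1 6

Derivation:
Processing requests:
  req#1 t=15s (window 3): ALLOW
  req#2 t=17s (window 4): ALLOW
  req#3 t=17s (window 4): ALLOW
  req#4 t=17s (window 4): ALLOW
  req#5 t=18s (window 4): ALLOW
  req#6 t=18s (window 4): ALLOW
  req#7 t=19s (window 4): ALLOW
  req#8 t=19s (window 4): DENY

Allowed counts by window: 1 6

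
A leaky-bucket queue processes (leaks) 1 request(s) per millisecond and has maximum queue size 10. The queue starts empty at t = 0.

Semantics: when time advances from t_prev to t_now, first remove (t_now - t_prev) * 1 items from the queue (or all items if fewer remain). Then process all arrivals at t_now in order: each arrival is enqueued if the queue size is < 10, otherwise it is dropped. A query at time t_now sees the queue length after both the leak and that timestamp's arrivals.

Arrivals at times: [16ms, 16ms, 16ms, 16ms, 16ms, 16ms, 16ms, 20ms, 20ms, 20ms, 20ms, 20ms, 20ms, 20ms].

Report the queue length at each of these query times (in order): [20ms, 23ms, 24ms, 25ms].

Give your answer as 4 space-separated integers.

Queue lengths at query times:
  query t=20ms: backlog = 10
  query t=23ms: backlog = 7
  query t=24ms: backlog = 6
  query t=25ms: backlog = 5

Answer: 10 7 6 5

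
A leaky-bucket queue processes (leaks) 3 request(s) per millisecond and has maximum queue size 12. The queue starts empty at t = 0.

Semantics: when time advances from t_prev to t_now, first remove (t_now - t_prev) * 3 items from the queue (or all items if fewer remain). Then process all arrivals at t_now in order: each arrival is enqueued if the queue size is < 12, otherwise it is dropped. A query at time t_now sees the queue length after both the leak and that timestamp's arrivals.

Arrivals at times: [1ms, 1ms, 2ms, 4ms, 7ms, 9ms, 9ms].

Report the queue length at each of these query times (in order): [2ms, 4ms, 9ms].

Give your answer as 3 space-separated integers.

Answer: 1 1 2

Derivation:
Queue lengths at query times:
  query t=2ms: backlog = 1
  query t=4ms: backlog = 1
  query t=9ms: backlog = 2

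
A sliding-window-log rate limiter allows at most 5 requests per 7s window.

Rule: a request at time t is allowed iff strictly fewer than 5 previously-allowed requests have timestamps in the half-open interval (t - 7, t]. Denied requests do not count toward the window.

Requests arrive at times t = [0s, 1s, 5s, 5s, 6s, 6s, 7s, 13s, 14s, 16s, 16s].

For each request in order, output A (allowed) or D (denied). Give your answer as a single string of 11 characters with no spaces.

Tracking allowed requests in the window:
  req#1 t=0s: ALLOW
  req#2 t=1s: ALLOW
  req#3 t=5s: ALLOW
  req#4 t=5s: ALLOW
  req#5 t=6s: ALLOW
  req#6 t=6s: DENY
  req#7 t=7s: ALLOW
  req#8 t=13s: ALLOW
  req#9 t=14s: ALLOW
  req#10 t=16s: ALLOW
  req#11 t=16s: ALLOW

Answer: AAAAADAAAAA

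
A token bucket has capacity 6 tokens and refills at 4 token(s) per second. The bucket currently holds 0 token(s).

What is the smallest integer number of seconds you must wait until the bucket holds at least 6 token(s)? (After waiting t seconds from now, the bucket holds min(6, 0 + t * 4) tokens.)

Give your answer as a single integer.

Need 0 + t * 4 >= 6, so t >= 6/4.
Smallest integer t = ceil(6/4) = 2.

Answer: 2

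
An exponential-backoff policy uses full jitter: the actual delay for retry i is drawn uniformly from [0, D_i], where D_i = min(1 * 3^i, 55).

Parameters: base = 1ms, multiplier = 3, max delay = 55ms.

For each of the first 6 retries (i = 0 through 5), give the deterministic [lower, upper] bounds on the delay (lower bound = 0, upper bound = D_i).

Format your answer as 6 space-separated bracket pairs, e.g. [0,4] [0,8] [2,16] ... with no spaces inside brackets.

Computing bounds per retry:
  i=0: D_i=min(1*3^0,55)=1, bounds=[0,1]
  i=1: D_i=min(1*3^1,55)=3, bounds=[0,3]
  i=2: D_i=min(1*3^2,55)=9, bounds=[0,9]
  i=3: D_i=min(1*3^3,55)=27, bounds=[0,27]
  i=4: D_i=min(1*3^4,55)=55, bounds=[0,55]
  i=5: D_i=min(1*3^5,55)=55, bounds=[0,55]

Answer: [0,1] [0,3] [0,9] [0,27] [0,55] [0,55]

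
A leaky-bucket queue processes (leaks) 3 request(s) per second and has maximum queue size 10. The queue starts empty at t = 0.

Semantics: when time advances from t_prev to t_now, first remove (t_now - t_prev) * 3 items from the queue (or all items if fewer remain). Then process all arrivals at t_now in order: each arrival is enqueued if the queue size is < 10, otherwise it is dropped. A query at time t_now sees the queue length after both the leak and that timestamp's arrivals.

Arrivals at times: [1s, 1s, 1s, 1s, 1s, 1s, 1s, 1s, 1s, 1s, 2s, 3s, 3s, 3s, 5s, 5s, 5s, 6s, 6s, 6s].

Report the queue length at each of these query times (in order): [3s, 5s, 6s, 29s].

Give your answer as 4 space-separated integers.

Answer: 8 5 5 0

Derivation:
Queue lengths at query times:
  query t=3s: backlog = 8
  query t=5s: backlog = 5
  query t=6s: backlog = 5
  query t=29s: backlog = 0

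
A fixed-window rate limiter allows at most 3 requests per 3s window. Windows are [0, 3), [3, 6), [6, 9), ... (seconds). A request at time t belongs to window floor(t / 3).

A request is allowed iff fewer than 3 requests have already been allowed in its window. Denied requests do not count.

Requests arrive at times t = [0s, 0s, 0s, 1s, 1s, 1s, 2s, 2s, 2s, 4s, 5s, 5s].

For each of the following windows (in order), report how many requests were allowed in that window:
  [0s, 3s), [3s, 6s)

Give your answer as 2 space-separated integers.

Processing requests:
  req#1 t=0s (window 0): ALLOW
  req#2 t=0s (window 0): ALLOW
  req#3 t=0s (window 0): ALLOW
  req#4 t=1s (window 0): DENY
  req#5 t=1s (window 0): DENY
  req#6 t=1s (window 0): DENY
  req#7 t=2s (window 0): DENY
  req#8 t=2s (window 0): DENY
  req#9 t=2s (window 0): DENY
  req#10 t=4s (window 1): ALLOW
  req#11 t=5s (window 1): ALLOW
  req#12 t=5s (window 1): ALLOW

Allowed counts by window: 3 3

Answer: 3 3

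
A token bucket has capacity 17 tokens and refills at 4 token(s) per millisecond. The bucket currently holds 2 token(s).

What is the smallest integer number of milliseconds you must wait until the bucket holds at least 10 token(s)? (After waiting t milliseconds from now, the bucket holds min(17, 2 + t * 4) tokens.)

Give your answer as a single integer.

Answer: 2

Derivation:
Need 2 + t * 4 >= 10, so t >= 8/4.
Smallest integer t = ceil(8/4) = 2.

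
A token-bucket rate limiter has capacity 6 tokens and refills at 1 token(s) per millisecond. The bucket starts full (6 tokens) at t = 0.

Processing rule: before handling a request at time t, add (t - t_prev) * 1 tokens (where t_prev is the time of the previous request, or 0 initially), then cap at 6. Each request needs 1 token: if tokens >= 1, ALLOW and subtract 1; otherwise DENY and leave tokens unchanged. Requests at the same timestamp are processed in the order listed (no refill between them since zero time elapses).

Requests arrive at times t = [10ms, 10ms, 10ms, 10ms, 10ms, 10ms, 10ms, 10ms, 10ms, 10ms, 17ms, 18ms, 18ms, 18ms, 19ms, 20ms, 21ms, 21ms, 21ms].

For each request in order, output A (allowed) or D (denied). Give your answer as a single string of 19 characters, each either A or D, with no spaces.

Answer: AAAAAADDDDAAAAAAAAA

Derivation:
Simulating step by step:
  req#1 t=10ms: ALLOW
  req#2 t=10ms: ALLOW
  req#3 t=10ms: ALLOW
  req#4 t=10ms: ALLOW
  req#5 t=10ms: ALLOW
  req#6 t=10ms: ALLOW
  req#7 t=10ms: DENY
  req#8 t=10ms: DENY
  req#9 t=10ms: DENY
  req#10 t=10ms: DENY
  req#11 t=17ms: ALLOW
  req#12 t=18ms: ALLOW
  req#13 t=18ms: ALLOW
  req#14 t=18ms: ALLOW
  req#15 t=19ms: ALLOW
  req#16 t=20ms: ALLOW
  req#17 t=21ms: ALLOW
  req#18 t=21ms: ALLOW
  req#19 t=21ms: ALLOW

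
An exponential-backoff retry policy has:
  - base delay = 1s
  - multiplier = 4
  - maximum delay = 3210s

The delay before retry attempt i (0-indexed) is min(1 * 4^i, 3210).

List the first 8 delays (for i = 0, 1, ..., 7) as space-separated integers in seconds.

Computing each delay:
  i=0: min(1*4^0, 3210) = 1
  i=1: min(1*4^1, 3210) = 4
  i=2: min(1*4^2, 3210) = 16
  i=3: min(1*4^3, 3210) = 64
  i=4: min(1*4^4, 3210) = 256
  i=5: min(1*4^5, 3210) = 1024
  i=6: min(1*4^6, 3210) = 3210
  i=7: min(1*4^7, 3210) = 3210

Answer: 1 4 16 64 256 1024 3210 3210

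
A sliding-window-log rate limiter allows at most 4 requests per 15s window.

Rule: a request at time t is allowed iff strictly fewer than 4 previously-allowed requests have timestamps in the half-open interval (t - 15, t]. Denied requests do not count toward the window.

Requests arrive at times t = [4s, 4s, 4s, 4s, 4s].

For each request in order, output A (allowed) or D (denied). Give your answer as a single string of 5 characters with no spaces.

Tracking allowed requests in the window:
  req#1 t=4s: ALLOW
  req#2 t=4s: ALLOW
  req#3 t=4s: ALLOW
  req#4 t=4s: ALLOW
  req#5 t=4s: DENY

Answer: AAAAD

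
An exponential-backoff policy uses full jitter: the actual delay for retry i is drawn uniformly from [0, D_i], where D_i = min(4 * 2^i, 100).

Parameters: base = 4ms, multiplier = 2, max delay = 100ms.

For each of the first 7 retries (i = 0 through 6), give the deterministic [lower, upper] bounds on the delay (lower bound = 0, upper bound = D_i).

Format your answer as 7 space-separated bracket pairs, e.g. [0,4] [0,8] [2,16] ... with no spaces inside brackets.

Answer: [0,4] [0,8] [0,16] [0,32] [0,64] [0,100] [0,100]

Derivation:
Computing bounds per retry:
  i=0: D_i=min(4*2^0,100)=4, bounds=[0,4]
  i=1: D_i=min(4*2^1,100)=8, bounds=[0,8]
  i=2: D_i=min(4*2^2,100)=16, bounds=[0,16]
  i=3: D_i=min(4*2^3,100)=32, bounds=[0,32]
  i=4: D_i=min(4*2^4,100)=64, bounds=[0,64]
  i=5: D_i=min(4*2^5,100)=100, bounds=[0,100]
  i=6: D_i=min(4*2^6,100)=100, bounds=[0,100]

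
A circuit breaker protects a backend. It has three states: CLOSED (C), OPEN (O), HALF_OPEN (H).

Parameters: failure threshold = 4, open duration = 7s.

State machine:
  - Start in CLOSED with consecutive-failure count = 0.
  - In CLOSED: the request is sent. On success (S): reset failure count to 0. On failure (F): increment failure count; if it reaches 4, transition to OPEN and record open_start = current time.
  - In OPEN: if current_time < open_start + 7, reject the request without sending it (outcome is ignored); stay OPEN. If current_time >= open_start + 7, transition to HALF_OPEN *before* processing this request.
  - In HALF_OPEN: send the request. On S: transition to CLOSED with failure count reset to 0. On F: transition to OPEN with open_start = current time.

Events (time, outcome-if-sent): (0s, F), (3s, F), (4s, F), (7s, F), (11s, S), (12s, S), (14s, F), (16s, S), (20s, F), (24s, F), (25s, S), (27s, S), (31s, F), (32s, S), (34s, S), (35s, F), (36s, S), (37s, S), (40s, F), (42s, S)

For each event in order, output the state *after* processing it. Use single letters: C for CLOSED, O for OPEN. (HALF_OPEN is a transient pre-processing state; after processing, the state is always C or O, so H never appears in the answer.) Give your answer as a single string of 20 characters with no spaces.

State after each event:
  event#1 t=0s outcome=F: state=CLOSED
  event#2 t=3s outcome=F: state=CLOSED
  event#3 t=4s outcome=F: state=CLOSED
  event#4 t=7s outcome=F: state=OPEN
  event#5 t=11s outcome=S: state=OPEN
  event#6 t=12s outcome=S: state=OPEN
  event#7 t=14s outcome=F: state=OPEN
  event#8 t=16s outcome=S: state=OPEN
  event#9 t=20s outcome=F: state=OPEN
  event#10 t=24s outcome=F: state=OPEN
  event#11 t=25s outcome=S: state=OPEN
  event#12 t=27s outcome=S: state=OPEN
  event#13 t=31s outcome=F: state=OPEN
  event#14 t=32s outcome=S: state=OPEN
  event#15 t=34s outcome=S: state=OPEN
  event#16 t=35s outcome=F: state=OPEN
  event#17 t=36s outcome=S: state=OPEN
  event#18 t=37s outcome=S: state=OPEN
  event#19 t=40s outcome=F: state=OPEN
  event#20 t=42s outcome=S: state=OPEN

Answer: CCCOOOOOOOOOOOOOOOOO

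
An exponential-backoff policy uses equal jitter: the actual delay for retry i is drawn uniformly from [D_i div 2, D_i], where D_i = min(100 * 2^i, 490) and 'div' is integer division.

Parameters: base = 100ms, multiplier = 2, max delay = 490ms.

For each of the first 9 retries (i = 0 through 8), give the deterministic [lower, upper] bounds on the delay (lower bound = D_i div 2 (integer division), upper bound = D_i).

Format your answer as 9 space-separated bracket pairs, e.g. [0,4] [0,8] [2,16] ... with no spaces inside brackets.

Answer: [50,100] [100,200] [200,400] [245,490] [245,490] [245,490] [245,490] [245,490] [245,490]

Derivation:
Computing bounds per retry:
  i=0: D_i=min(100*2^0,490)=100, bounds=[50,100]
  i=1: D_i=min(100*2^1,490)=200, bounds=[100,200]
  i=2: D_i=min(100*2^2,490)=400, bounds=[200,400]
  i=3: D_i=min(100*2^3,490)=490, bounds=[245,490]
  i=4: D_i=min(100*2^4,490)=490, bounds=[245,490]
  i=5: D_i=min(100*2^5,490)=490, bounds=[245,490]
  i=6: D_i=min(100*2^6,490)=490, bounds=[245,490]
  i=7: D_i=min(100*2^7,490)=490, bounds=[245,490]
  i=8: D_i=min(100*2^8,490)=490, bounds=[245,490]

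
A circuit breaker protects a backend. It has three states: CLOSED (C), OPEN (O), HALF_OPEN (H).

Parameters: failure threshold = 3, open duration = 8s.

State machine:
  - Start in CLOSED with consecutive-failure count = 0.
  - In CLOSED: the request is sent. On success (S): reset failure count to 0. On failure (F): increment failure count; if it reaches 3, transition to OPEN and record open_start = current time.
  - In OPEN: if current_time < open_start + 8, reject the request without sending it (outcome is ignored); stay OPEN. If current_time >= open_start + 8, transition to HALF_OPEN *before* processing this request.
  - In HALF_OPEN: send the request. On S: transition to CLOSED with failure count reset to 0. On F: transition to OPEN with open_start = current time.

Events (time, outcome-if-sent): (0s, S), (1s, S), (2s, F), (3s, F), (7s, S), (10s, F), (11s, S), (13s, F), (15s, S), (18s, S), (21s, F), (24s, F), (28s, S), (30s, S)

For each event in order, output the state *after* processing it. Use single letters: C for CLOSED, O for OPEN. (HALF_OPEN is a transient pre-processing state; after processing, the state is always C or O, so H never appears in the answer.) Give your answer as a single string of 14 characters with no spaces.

State after each event:
  event#1 t=0s outcome=S: state=CLOSED
  event#2 t=1s outcome=S: state=CLOSED
  event#3 t=2s outcome=F: state=CLOSED
  event#4 t=3s outcome=F: state=CLOSED
  event#5 t=7s outcome=S: state=CLOSED
  event#6 t=10s outcome=F: state=CLOSED
  event#7 t=11s outcome=S: state=CLOSED
  event#8 t=13s outcome=F: state=CLOSED
  event#9 t=15s outcome=S: state=CLOSED
  event#10 t=18s outcome=S: state=CLOSED
  event#11 t=21s outcome=F: state=CLOSED
  event#12 t=24s outcome=F: state=CLOSED
  event#13 t=28s outcome=S: state=CLOSED
  event#14 t=30s outcome=S: state=CLOSED

Answer: CCCCCCCCCCCCCC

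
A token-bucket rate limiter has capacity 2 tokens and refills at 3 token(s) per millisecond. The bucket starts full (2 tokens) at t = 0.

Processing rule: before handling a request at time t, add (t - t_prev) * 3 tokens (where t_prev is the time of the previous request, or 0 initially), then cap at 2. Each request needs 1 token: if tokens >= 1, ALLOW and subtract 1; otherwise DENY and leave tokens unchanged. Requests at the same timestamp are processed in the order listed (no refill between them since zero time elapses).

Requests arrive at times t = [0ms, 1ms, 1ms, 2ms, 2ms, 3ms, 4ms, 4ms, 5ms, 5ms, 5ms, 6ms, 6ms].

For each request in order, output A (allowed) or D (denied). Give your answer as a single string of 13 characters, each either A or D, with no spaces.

Simulating step by step:
  req#1 t=0ms: ALLOW
  req#2 t=1ms: ALLOW
  req#3 t=1ms: ALLOW
  req#4 t=2ms: ALLOW
  req#5 t=2ms: ALLOW
  req#6 t=3ms: ALLOW
  req#7 t=4ms: ALLOW
  req#8 t=4ms: ALLOW
  req#9 t=5ms: ALLOW
  req#10 t=5ms: ALLOW
  req#11 t=5ms: DENY
  req#12 t=6ms: ALLOW
  req#13 t=6ms: ALLOW

Answer: AAAAAAAAAADAA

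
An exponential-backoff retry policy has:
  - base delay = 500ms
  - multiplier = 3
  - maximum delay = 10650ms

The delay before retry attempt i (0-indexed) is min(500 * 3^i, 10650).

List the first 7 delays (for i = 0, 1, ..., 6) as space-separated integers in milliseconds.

Computing each delay:
  i=0: min(500*3^0, 10650) = 500
  i=1: min(500*3^1, 10650) = 1500
  i=2: min(500*3^2, 10650) = 4500
  i=3: min(500*3^3, 10650) = 10650
  i=4: min(500*3^4, 10650) = 10650
  i=5: min(500*3^5, 10650) = 10650
  i=6: min(500*3^6, 10650) = 10650

Answer: 500 1500 4500 10650 10650 10650 10650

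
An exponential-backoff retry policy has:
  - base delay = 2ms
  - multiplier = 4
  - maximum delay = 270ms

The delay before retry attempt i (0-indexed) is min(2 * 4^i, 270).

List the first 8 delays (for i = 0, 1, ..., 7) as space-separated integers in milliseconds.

Computing each delay:
  i=0: min(2*4^0, 270) = 2
  i=1: min(2*4^1, 270) = 8
  i=2: min(2*4^2, 270) = 32
  i=3: min(2*4^3, 270) = 128
  i=4: min(2*4^4, 270) = 270
  i=5: min(2*4^5, 270) = 270
  i=6: min(2*4^6, 270) = 270
  i=7: min(2*4^7, 270) = 270

Answer: 2 8 32 128 270 270 270 270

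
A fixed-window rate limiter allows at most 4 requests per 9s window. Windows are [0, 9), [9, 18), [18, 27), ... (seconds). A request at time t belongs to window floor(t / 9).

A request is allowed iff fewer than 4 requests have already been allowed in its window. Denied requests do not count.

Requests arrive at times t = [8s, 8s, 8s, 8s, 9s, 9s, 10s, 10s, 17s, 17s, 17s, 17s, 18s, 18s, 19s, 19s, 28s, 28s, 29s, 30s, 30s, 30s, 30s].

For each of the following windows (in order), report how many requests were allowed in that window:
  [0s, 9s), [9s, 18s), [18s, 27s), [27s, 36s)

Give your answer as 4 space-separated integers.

Answer: 4 4 4 4

Derivation:
Processing requests:
  req#1 t=8s (window 0): ALLOW
  req#2 t=8s (window 0): ALLOW
  req#3 t=8s (window 0): ALLOW
  req#4 t=8s (window 0): ALLOW
  req#5 t=9s (window 1): ALLOW
  req#6 t=9s (window 1): ALLOW
  req#7 t=10s (window 1): ALLOW
  req#8 t=10s (window 1): ALLOW
  req#9 t=17s (window 1): DENY
  req#10 t=17s (window 1): DENY
  req#11 t=17s (window 1): DENY
  req#12 t=17s (window 1): DENY
  req#13 t=18s (window 2): ALLOW
  req#14 t=18s (window 2): ALLOW
  req#15 t=19s (window 2): ALLOW
  req#16 t=19s (window 2): ALLOW
  req#17 t=28s (window 3): ALLOW
  req#18 t=28s (window 3): ALLOW
  req#19 t=29s (window 3): ALLOW
  req#20 t=30s (window 3): ALLOW
  req#21 t=30s (window 3): DENY
  req#22 t=30s (window 3): DENY
  req#23 t=30s (window 3): DENY

Allowed counts by window: 4 4 4 4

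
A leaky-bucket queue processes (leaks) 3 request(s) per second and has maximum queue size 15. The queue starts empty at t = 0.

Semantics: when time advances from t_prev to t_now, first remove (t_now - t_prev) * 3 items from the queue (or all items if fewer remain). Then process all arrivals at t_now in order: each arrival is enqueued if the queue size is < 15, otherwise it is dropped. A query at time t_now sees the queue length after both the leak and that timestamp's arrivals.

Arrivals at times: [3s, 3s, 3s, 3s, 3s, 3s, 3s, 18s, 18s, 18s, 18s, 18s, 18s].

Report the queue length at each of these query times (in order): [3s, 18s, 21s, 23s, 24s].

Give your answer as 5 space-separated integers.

Queue lengths at query times:
  query t=3s: backlog = 7
  query t=18s: backlog = 6
  query t=21s: backlog = 0
  query t=23s: backlog = 0
  query t=24s: backlog = 0

Answer: 7 6 0 0 0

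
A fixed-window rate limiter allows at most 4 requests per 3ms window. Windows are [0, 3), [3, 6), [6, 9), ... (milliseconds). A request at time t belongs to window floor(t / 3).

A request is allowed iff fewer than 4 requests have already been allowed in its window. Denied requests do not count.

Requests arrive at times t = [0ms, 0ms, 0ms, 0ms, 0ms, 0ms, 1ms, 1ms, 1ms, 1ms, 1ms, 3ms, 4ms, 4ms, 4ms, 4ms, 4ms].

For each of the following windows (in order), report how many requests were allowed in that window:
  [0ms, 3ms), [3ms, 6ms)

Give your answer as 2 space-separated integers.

Processing requests:
  req#1 t=0ms (window 0): ALLOW
  req#2 t=0ms (window 0): ALLOW
  req#3 t=0ms (window 0): ALLOW
  req#4 t=0ms (window 0): ALLOW
  req#5 t=0ms (window 0): DENY
  req#6 t=0ms (window 0): DENY
  req#7 t=1ms (window 0): DENY
  req#8 t=1ms (window 0): DENY
  req#9 t=1ms (window 0): DENY
  req#10 t=1ms (window 0): DENY
  req#11 t=1ms (window 0): DENY
  req#12 t=3ms (window 1): ALLOW
  req#13 t=4ms (window 1): ALLOW
  req#14 t=4ms (window 1): ALLOW
  req#15 t=4ms (window 1): ALLOW
  req#16 t=4ms (window 1): DENY
  req#17 t=4ms (window 1): DENY

Allowed counts by window: 4 4

Answer: 4 4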